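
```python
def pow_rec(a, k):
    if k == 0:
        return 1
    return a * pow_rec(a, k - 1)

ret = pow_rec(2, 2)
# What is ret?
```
Call trace:
pow_rec(a=2, k=2)
  pow_rec(a=2, k=1)
    pow_rec(a=2, k=0)
    -> return 1
  -> return 2
-> return 4

Final answer: 4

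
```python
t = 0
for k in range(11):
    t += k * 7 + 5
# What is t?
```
Trace:
  t=0
  t=5, k=0
  t=17, k=1
  t=36, k=2
  t=62, k=3
  t=95, k=4
  t=135, k=5
  t=182, k=6
  t=236, k=7
  t=297, k=8
  t=365, k=9
  t=440, k=10

Final answer: 440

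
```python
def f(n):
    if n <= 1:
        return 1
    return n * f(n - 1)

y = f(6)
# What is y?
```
Call trace:
f(n=6)
  f(n=5)
    f(n=4)
      f(n=3)
        f(n=2)
          f(n=1)
          -> return 1
        -> return 2
      -> return 6
    -> return 24
  -> return 120
-> return 720

Final answer: 720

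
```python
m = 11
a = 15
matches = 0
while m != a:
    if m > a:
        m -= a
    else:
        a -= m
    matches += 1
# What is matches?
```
Trace:
  m=11
  m=11, a=15
  m=11, a=15, matches=0
  m=11, a=4, matches=1
  m=7, a=4, matches=2
  m=3, a=4, matches=3
  m=3, a=1, matches=4
  m=2, a=1, matches=5
  m=1, a=1, matches=6

Final answer: 6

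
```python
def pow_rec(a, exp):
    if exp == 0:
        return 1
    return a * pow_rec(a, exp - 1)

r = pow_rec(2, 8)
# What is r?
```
Call trace:
pow_rec(a=2, exp=8)
  pow_rec(a=2, exp=7)
    pow_rec(a=2, exp=6)
      pow_rec(a=2, exp=5)
        pow_rec(a=2, exp=4)
          pow_rec(a=2, exp=3)
            pow_rec(a=2, exp=2)
              pow_rec(a=2, exp=1)
                pow_rec(a=2, exp=0)
                -> return 1
              -> return 2
            -> return 4
          -> return 8
        -> return 16
      -> return 32
    -> return 64
  -> return 128
-> return 256

Final answer: 256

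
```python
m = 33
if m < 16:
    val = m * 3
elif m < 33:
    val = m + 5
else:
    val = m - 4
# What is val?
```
Trace:
  m=33
  m=33, val=29

Final answer: 29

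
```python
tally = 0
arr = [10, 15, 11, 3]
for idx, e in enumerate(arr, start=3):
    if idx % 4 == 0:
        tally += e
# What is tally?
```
Trace:
  tally=0
  tally=0, idx=3, e=10
  tally=15, idx=4, e=15
  tally=15, idx=5, e=11
  tally=15, idx=6, e=3

Final answer: 15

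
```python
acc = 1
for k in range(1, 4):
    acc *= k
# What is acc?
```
Trace:
  acc=1
  acc=1, k=1
  acc=2, k=2
  acc=6, k=3

Final answer: 6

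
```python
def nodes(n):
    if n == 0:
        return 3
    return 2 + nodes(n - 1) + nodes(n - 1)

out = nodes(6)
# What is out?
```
Call trace (a repeated sub-call is expanded the first time; later identical calls just restate its return value):
nodes(n=6)
  nodes(n=5)
    nodes(n=4)
      nodes(n=3)
        nodes(n=2)
          nodes(n=1)
            nodes(n=0)
            -> return 3
            nodes(n=0)
            -> return 3
          -> return 8
          nodes(n=1) -> return 8  (same call as traced above)
        -> return 18
        nodes(n=2) -> return 18  (same call as traced above)
      -> return 38
      nodes(n=3) -> return 38  (same call as traced above)
    -> return 78
    nodes(n=4) -> return 78  (same call as traced above)
  -> return 158
  nodes(n=5) -> return 158  (same call as traced above)
-> return 318

Final answer: 318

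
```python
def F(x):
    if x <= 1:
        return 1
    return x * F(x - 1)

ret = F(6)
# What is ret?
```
Call trace:
F(x=6)
  F(x=5)
    F(x=4)
      F(x=3)
        F(x=2)
          F(x=1)
          -> return 1
        -> return 2
      -> return 6
    -> return 24
  -> return 120
-> return 720

Final answer: 720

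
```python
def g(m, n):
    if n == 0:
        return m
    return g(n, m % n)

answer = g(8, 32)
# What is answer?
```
Call trace:
g(m=8, n=32)
  g(m=32, n=8)
    g(m=8, n=0)
    -> return 8
  -> return 8
-> return 8

Final answer: 8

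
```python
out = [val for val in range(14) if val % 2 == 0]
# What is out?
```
Trace:
  val=0
  val=1
  val=2
  val=3
  val=4
  val=5
  val=6
  val=7
  val=8
  val=9
  val=10
  val=11
  val=12
  val=13
  out=[0, 2, 4, 6, 8, 10, 12]

Final answer: [0, 2, 4, 6, 8, 10, 12]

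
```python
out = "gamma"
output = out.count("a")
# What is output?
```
Trace:
  out='gamma'
  out='gamma', output=2

Final answer: 2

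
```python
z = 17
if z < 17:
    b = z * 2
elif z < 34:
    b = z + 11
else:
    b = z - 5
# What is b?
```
Trace:
  z=17
  z=17, b=28

Final answer: 28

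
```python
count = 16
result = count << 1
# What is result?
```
Trace:
  count=16
  count=16, result=32

Final answer: 32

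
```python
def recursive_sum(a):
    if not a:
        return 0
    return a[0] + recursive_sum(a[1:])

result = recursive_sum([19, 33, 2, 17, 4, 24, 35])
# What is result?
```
Call trace:
recursive_sum(a=[19, 33, 2, 17, 4, 24, 35])
  recursive_sum(a=[33, 2, 17, 4, 24, 35])
    recursive_sum(a=[2, 17, 4, 24, 35])
      recursive_sum(a=[17, 4, 24, 35])
        recursive_sum(a=[4, 24, 35])
          recursive_sum(a=[24, 35])
            recursive_sum(a=[35])
              recursive_sum(a=[])
              -> return 0
            -> return 35
          -> return 59
        -> return 63
      -> return 80
    -> return 82
  -> return 115
-> return 134

Final answer: 134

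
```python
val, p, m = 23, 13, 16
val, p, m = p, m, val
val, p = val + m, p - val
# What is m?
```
Trace:
  val=23, p=13, m=16
  val=13, p=16, m=23
  val=36, p=3, m=23

Final answer: 23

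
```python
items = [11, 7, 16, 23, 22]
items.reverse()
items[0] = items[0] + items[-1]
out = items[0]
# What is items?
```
Trace:
  items=[11, 7, 16, 23, 22]
  items=[22, 23, 16, 7, 11]
  items=[33, 23, 16, 7, 11]
  items=[33, 23, 16, 7, 11], out=33

Final answer: [33, 23, 16, 7, 11]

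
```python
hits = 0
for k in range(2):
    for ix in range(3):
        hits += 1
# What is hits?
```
Trace:
  hits=0
  hits=1, k=0, ix=0
  hits=2, k=0, ix=1
  hits=3, k=0, ix=2
  hits=4, k=1, ix=0
  hits=5, k=1, ix=1
  hits=6, k=1, ix=2

Final answer: 6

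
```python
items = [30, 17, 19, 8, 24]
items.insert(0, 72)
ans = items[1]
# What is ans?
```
Trace:
  items=[30, 17, 19, 8, 24]
  items=[72, 30, 17, 19, 8, 24]
  items=[72, 30, 17, 19, 8, 24], ans=30

Final answer: 30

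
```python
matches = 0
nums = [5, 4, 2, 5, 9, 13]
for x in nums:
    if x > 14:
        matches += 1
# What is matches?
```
Trace:
  matches=0
  matches=0, x=5
  matches=0, x=4
  matches=0, x=2
  matches=0, x=5
  matches=0, x=9
  matches=0, x=13

Final answer: 0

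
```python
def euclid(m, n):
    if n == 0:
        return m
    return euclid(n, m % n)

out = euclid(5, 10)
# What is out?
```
Call trace:
euclid(m=5, n=10)
  euclid(m=10, n=5)
    euclid(m=5, n=0)
    -> return 5
  -> return 5
-> return 5

Final answer: 5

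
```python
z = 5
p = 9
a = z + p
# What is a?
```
Trace:
  z=5
  z=5, p=9
  z=5, p=9, a=14

Final answer: 14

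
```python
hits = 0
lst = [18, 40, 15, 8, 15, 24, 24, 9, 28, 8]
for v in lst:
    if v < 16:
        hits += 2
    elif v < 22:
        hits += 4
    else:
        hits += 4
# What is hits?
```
Trace:
  hits=0
  hits=4, v=18
  hits=8, v=40
  hits=10, v=15
  hits=12, v=8
  hits=14, v=15
  hits=18, v=24
  hits=22, v=24
  hits=24, v=9
  hits=28, v=28
  hits=30, v=8

Final answer: 30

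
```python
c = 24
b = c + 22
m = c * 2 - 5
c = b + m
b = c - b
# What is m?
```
Trace:
  c=24
  c=24, b=46
  c=24, b=46, m=43
  c=89, b=46, m=43
  c=89, b=43, m=43

Final answer: 43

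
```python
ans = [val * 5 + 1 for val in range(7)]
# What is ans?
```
Trace:
  val=0
  val=1
  val=2
  val=3
  val=4
  val=5
  val=6
  ans=[1, 6, 11, 16, 21, 26, 31]

Final answer: [1, 6, 11, 16, 21, 26, 31]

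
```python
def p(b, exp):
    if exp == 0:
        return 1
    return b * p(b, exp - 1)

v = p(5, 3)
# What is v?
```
Call trace:
p(b=5, exp=3)
  p(b=5, exp=2)
    p(b=5, exp=1)
      p(b=5, exp=0)
      -> return 1
    -> return 5
  -> return 25
-> return 125

Final answer: 125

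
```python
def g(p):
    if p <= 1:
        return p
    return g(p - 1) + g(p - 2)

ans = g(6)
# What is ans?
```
Call trace (a repeated sub-call is expanded the first time; later identical calls just restate its return value):
g(p=6)
  g(p=5)
    g(p=4)
      g(p=3)
        g(p=2)
          g(p=1)
          -> return 1
          g(p=0)
          -> return 0
        -> return 1
        g(p=1)
        -> return 1
      -> return 2
      g(p=2) -> return 1  (same call as traced above)
    -> return 3
    g(p=3) -> return 2  (same call as traced above)
  -> return 5
  g(p=4) -> return 3  (same call as traced above)
-> return 8

Final answer: 8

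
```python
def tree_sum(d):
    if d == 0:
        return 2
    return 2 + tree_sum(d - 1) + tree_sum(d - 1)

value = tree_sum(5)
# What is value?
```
Call trace (a repeated sub-call is expanded the first time; later identical calls just restate its return value):
tree_sum(d=5)
  tree_sum(d=4)
    tree_sum(d=3)
      tree_sum(d=2)
        tree_sum(d=1)
          tree_sum(d=0)
          -> return 2
          tree_sum(d=0)
          -> return 2
        -> return 6
        tree_sum(d=1) -> return 6  (same call as traced above)
      -> return 14
      tree_sum(d=2) -> return 14  (same call as traced above)
    -> return 30
    tree_sum(d=3) -> return 30  (same call as traced above)
  -> return 62
  tree_sum(d=4) -> return 62  (same call as traced above)
-> return 126

Final answer: 126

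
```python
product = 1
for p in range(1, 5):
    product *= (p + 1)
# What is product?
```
Trace:
  product=1
  product=2, p=1
  product=6, p=2
  product=24, p=3
  product=120, p=4

Final answer: 120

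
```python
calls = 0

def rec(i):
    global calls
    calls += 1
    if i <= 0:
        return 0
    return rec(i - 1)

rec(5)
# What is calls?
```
Call trace:
rec(i=5)
  rec(i=4)
    rec(i=3)
      rec(i=2)
        rec(i=1)
          rec(i=0)
          -> return 0
        -> return 0
      -> return 0
    -> return 0
  -> return 0
-> return 0

calls is incremented once per call. rec is entered once for each i = 5, 4, 3, 2, 1, 0 (the i <= 0 call returns without recursing), i.e. 5 + 1 calls.
calls = 6

Final answer: 6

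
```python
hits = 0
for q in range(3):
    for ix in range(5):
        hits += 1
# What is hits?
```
Trace:
  hits=0
  hits=1, q=0, ix=0
  hits=2, q=0, ix=1
  hits=3, q=0, ix=2
  hits=4, q=0, ix=3
  hits=5, q=0, ix=4
  hits=6, q=1, ix=0
  hits=7, q=1, ix=1
  hits=8, q=1, ix=2
  hits=9, q=1, ix=3
  hits=10, q=1, ix=4
  hits=11, q=2, ix=0
  hits=12, q=2, ix=1
  hits=13, q=2, ix=2
  hits=14, q=2, ix=3
  hits=15, q=2, ix=4

Final answer: 15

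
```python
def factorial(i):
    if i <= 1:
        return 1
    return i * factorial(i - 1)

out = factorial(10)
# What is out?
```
Call trace:
factorial(i=10)
  factorial(i=9)
    factorial(i=8)
      factorial(i=7)
        factorial(i=6)
          factorial(i=5)
            factorial(i=4)
              factorial(i=3)
                factorial(i=2)
                  factorial(i=1)
                  -> return 1
                -> return 2
              -> return 6
            -> return 24
          -> return 120
        -> return 720
      -> return 5040
    -> return 40320
  -> return 362880
-> return 3628800

Final answer: 3628800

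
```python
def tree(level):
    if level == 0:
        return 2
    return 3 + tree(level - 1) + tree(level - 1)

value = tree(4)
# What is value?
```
Call trace (a repeated sub-call is expanded the first time; later identical calls just restate its return value):
tree(level=4)
  tree(level=3)
    tree(level=2)
      tree(level=1)
        tree(level=0)
        -> return 2
        tree(level=0)
        -> return 2
      -> return 7
      tree(level=1) -> return 7  (same call as traced above)
    -> return 17
    tree(level=2) -> return 17  (same call as traced above)
  -> return 37
  tree(level=3) -> return 37  (same call as traced above)
-> return 77

Final answer: 77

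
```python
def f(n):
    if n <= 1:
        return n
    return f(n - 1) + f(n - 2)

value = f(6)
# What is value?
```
Call trace (a repeated sub-call is expanded the first time; later identical calls just restate its return value):
f(n=6)
  f(n=5)
    f(n=4)
      f(n=3)
        f(n=2)
          f(n=1)
          -> return 1
          f(n=0)
          -> return 0
        -> return 1
        f(n=1)
        -> return 1
      -> return 2
      f(n=2) -> return 1  (same call as traced above)
    -> return 3
    f(n=3) -> return 2  (same call as traced above)
  -> return 5
  f(n=4) -> return 3  (same call as traced above)
-> return 8

Final answer: 8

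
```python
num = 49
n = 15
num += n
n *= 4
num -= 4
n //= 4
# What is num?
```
Trace:
  num=49
  num=49, n=15
  num=64, n=15
  num=64, n=60
  num=60, n=60
  num=60, n=15

Final answer: 60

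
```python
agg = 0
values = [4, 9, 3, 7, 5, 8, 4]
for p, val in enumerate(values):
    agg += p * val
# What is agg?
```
Trace:
  agg=0
  agg=0, p=0, val=4
  agg=9, p=1, val=9
  agg=15, p=2, val=3
  agg=36, p=3, val=7
  agg=56, p=4, val=5
  agg=96, p=5, val=8
  agg=120, p=6, val=4

Final answer: 120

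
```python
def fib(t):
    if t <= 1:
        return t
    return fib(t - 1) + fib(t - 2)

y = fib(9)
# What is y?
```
Call trace (a repeated sub-call is expanded the first time; later identical calls just restate its return value):
fib(t=9)
  fib(t=8)
    fib(t=7)
      fib(t=6)
        fib(t=5)
          fib(t=4)
            fib(t=3)
              fib(t=2)
                fib(t=1)
                -> return 1
                fib(t=0)
                -> return 0
              -> return 1
              fib(t=1)
              -> return 1
            -> return 2
            fib(t=2) -> return 1  (same call as traced above)
          -> return 3
          fib(t=3) -> return 2  (same call as traced above)
        -> return 5
        fib(t=4) -> return 3  (same call as traced above)
      -> return 8
      fib(t=5) -> return 5  (same call as traced above)
    -> return 13
    fib(t=6) -> return 8  (same call as traced above)
  -> return 21
  fib(t=7) -> return 13  (same call as traced above)
-> return 34

Final answer: 34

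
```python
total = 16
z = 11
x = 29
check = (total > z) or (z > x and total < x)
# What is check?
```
Trace:
  total=16
  total=16, z=11
  total=16, z=11, x=29
  total=16, z=11, x=29, check=True

Final answer: True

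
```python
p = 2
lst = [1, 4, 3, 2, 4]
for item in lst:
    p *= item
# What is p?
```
Trace:
  p=2
  p=2, item=1
  p=8, item=4
  p=24, item=3
  p=48, item=2
  p=192, item=4

Final answer: 192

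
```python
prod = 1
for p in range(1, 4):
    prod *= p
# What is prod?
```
Trace:
  prod=1
  prod=1, p=1
  prod=2, p=2
  prod=6, p=3

Final answer: 6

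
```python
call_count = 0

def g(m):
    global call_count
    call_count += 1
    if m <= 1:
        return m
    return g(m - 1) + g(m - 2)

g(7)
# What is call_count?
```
Call trace (a repeated sub-call is expanded the first time; later identical calls just restate its return value):
g(m=7)
  g(m=6)
    g(m=5)
      g(m=4)
        g(m=3)
          g(m=2)
            g(m=1)
            -> return 1
            g(m=0)
            -> return 0
          -> return 1
          g(m=1)
          -> return 1
        -> return 2
        g(m=2) -> return 1  (same call as traced above)
      -> return 3
      g(m=3) -> return 2  (same call as traced above)
    -> return 5
    g(m=4) -> return 3  (same call as traced above)
  -> return 8
  g(m=5) -> return 5  (same call as traced above)
-> return 13

call_count is incremented once per call, so count the calls in each subtree. Let C(m) = number of calls made by g(m).
C(0) = C(1) = 1 (base case, no recursion); C(m) = 1 + C(m - 1) + C(m - 2) otherwise.
C(2) = 1 + C(1) + C(0) = 1 + 1 + 1 = 3
C(3) = 1 + C(2) + C(1) = 1 + 3 + 1 = 5
C(4) = 1 + C(3) + C(2) = 1 + 5 + 3 = 9
C(5) = 1 + C(4) + C(3) = 1 + 9 + 5 = 15
C(6) = 1 + C(5) + C(4) = 1 + 15 + 9 = 25
C(7) = 1 + C(6) + C(5) = 1 + 25 + 15 = 41
call_count = C(7) = 41

Final answer: 41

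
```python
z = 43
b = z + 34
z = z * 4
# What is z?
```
Trace:
  z=43
  z=43, b=77
  z=172, b=77

Final answer: 172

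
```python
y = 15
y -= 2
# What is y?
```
Trace:
  y=15
  y=13

Final answer: 13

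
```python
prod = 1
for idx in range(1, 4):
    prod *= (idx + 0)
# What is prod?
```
Trace:
  prod=1
  prod=1, idx=1
  prod=2, idx=2
  prod=6, idx=3

Final answer: 6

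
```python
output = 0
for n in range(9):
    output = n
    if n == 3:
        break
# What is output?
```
Trace:
  output=0
  output=0, n=0
  output=1, n=1
  output=2, n=2
  output=3, n=3

Final answer: 3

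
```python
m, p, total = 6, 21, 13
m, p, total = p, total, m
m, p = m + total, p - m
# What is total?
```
Trace:
  m=6, p=21, total=13
  m=21, p=13, total=6
  m=27, p=-8, total=6

Final answer: 6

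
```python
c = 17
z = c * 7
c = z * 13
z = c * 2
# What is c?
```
Trace:
  c=17
  c=17, z=119
  c=1547, z=119
  c=1547, z=3094

Final answer: 1547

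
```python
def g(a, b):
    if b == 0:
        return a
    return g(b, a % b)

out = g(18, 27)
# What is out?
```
Call trace:
g(a=18, b=27)
  g(a=27, b=18)
    g(a=18, b=9)
      g(a=9, b=0)
      -> return 9
    -> return 9
  -> return 9
-> return 9

Final answer: 9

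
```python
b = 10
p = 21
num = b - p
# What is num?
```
Trace:
  b=10
  b=10, p=21
  b=10, p=21, num=-11

Final answer: -11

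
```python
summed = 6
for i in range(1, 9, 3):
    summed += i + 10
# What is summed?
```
Trace:
  summed=6
  summed=17, i=1
  summed=31, i=4
  summed=48, i=7

Final answer: 48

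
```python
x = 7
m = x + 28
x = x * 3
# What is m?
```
Trace:
  x=7
  x=7, m=35
  x=21, m=35

Final answer: 35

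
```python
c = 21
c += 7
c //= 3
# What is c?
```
Trace:
  c=21
  c=28
  c=9

Final answer: 9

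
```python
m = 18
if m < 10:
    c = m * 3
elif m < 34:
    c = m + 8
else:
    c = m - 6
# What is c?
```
Trace:
  m=18
  m=18, c=26

Final answer: 26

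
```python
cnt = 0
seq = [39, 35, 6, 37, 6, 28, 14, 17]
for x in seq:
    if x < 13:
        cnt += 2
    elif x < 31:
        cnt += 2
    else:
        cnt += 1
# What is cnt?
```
Trace:
  cnt=0
  cnt=1, x=39
  cnt=2, x=35
  cnt=4, x=6
  cnt=5, x=37
  cnt=7, x=6
  cnt=9, x=28
  cnt=11, x=14
  cnt=13, x=17

Final answer: 13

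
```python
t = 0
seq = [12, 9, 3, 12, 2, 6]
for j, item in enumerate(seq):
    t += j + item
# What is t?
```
Trace:
  t=0
  t=12, j=0, item=12
  t=22, j=1, item=9
  t=27, j=2, item=3
  t=42, j=3, item=12
  t=48, j=4, item=2
  t=59, j=5, item=6

Final answer: 59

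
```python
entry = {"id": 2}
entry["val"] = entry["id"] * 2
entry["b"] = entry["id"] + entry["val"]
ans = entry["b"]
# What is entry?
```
Trace:
  entry={'id': 2}
  entry={'id': 2, 'val': 4}
  entry={'id': 2, 'val': 4, 'b': 6}
  entry={'id': 2, 'val': 4, 'b': 6}, ans=6

Final answer: {'id': 2, 'val': 4, 'b': 6}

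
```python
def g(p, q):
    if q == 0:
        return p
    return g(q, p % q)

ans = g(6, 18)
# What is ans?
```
Call trace:
g(p=6, q=18)
  g(p=18, q=6)
    g(p=6, q=0)
    -> return 6
  -> return 6
-> return 6

Final answer: 6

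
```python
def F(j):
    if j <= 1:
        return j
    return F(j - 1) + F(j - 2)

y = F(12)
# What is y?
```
Call trace (a repeated sub-call is expanded the first time; later identical calls just restate its return value):
F(j=12)
  F(j=11)
    F(j=10)
      F(j=9)
        F(j=8)
          F(j=7)
            F(j=6)
              F(j=5)
                F(j=4)
                  F(j=3)
                    F(j=2)
                      F(j=1)
                      -> return 1
                      F(j=0)
                      -> return 0
                    -> return 1
                    F(j=1)
                    -> return 1
                  -> return 2
                  F(j=2) -> return 1  (same call as traced above)
                -> return 3
                F(j=3) -> return 2  (same call as traced above)
              -> return 5
              F(j=4) -> return 3  (same call as traced above)
            -> return 8
            F(j=5) -> return 5  (same call as traced above)
          -> return 13
          F(j=6) -> return 8  (same call as traced above)
        -> return 21
        F(j=7) -> return 13  (same call as traced above)
      -> return 34
      F(j=8) -> return 21  (same call as traced above)
    -> return 55
    F(j=9) -> return 34  (same call as traced above)
  -> return 89
  F(j=10) -> return 55  (same call as traced above)
-> return 144

Final answer: 144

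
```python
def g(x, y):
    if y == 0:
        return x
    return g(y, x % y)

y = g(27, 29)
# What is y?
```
Call trace:
g(x=27, y=29)
  g(x=29, y=27)
    g(x=27, y=2)
      g(x=2, y=1)
        g(x=1, y=0)
        -> return 1
      -> return 1
    -> return 1
  -> return 1
-> return 1

Final answer: 1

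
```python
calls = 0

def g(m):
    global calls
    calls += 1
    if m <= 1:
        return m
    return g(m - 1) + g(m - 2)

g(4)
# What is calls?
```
Call trace (a repeated sub-call is expanded the first time; later identical calls just restate its return value):
g(m=4)
  g(m=3)
    g(m=2)
      g(m=1)
      -> return 1
      g(m=0)
      -> return 0
    -> return 1
    g(m=1)
    -> return 1
  -> return 2
  g(m=2) -> return 1  (same call as traced above)
-> return 3

calls is incremented once per call, so count the calls in each subtree. Let C(m) = number of calls made by g(m).
C(0) = C(1) = 1 (base case, no recursion); C(m) = 1 + C(m - 1) + C(m - 2) otherwise.
C(2) = 1 + C(1) + C(0) = 1 + 1 + 1 = 3
C(3) = 1 + C(2) + C(1) = 1 + 3 + 1 = 5
C(4) = 1 + C(3) + C(2) = 1 + 5 + 3 = 9
calls = C(4) = 9

Final answer: 9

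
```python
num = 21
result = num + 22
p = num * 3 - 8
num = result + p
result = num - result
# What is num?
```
Trace:
  num=21
  num=21, result=43
  num=21, result=43, p=55
  num=98, result=43, p=55
  num=98, result=55, p=55

Final answer: 98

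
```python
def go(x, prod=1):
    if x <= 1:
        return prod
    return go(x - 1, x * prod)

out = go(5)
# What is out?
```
Call trace:
go(x=5, prod=1)
  go(x=4, prod=5)
    go(x=3, prod=20)
      go(x=2, prod=60)
        go(x=1, prod=120)
        -> return 120
      -> return 120
    -> return 120
  -> return 120
-> return 120

Final answer: 120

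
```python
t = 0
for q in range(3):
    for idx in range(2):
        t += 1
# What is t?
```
Trace:
  t=0
  t=1, q=0, idx=0
  t=2, q=0, idx=1
  t=3, q=1, idx=0
  t=4, q=1, idx=1
  t=5, q=2, idx=0
  t=6, q=2, idx=1

Final answer: 6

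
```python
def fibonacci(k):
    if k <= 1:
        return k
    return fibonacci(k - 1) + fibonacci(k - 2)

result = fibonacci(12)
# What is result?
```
Call trace (a repeated sub-call is expanded the first time; later identical calls just restate its return value):
fibonacci(k=12)
  fibonacci(k=11)
    fibonacci(k=10)
      fibonacci(k=9)
        fibonacci(k=8)
          fibonacci(k=7)
            fibonacci(k=6)
              fibonacci(k=5)
                fibonacci(k=4)
                  fibonacci(k=3)
                    fibonacci(k=2)
                      fibonacci(k=1)
                      -> return 1
                      fibonacci(k=0)
                      -> return 0
                    -> return 1
                    fibonacci(k=1)
                    -> return 1
                  -> return 2
                  fibonacci(k=2) -> return 1  (same call as traced above)
                -> return 3
                fibonacci(k=3) -> return 2  (same call as traced above)
              -> return 5
              fibonacci(k=4) -> return 3  (same call as traced above)
            -> return 8
            fibonacci(k=5) -> return 5  (same call as traced above)
          -> return 13
          fibonacci(k=6) -> return 8  (same call as traced above)
        -> return 21
        fibonacci(k=7) -> return 13  (same call as traced above)
      -> return 34
      fibonacci(k=8) -> return 21  (same call as traced above)
    -> return 55
    fibonacci(k=9) -> return 34  (same call as traced above)
  -> return 89
  fibonacci(k=10) -> return 55  (same call as traced above)
-> return 144

Final answer: 144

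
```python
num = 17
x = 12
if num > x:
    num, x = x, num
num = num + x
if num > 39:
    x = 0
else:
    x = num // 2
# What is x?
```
Trace:
  num=17
  num=17, x=12
  num=12, x=17
  num=29, x=17
  num=29, x=14

Final answer: 14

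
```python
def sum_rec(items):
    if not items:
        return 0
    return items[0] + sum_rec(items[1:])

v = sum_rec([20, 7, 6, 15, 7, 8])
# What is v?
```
Call trace:
sum_rec(items=[20, 7, 6, 15, 7, 8])
  sum_rec(items=[7, 6, 15, 7, 8])
    sum_rec(items=[6, 15, 7, 8])
      sum_rec(items=[15, 7, 8])
        sum_rec(items=[7, 8])
          sum_rec(items=[8])
            sum_rec(items=[])
            -> return 0
          -> return 8
        -> return 15
      -> return 30
    -> return 36
  -> return 43
-> return 63

Final answer: 63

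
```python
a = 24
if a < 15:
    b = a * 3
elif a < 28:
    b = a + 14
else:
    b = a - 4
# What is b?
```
Trace:
  a=24
  a=24, b=38

Final answer: 38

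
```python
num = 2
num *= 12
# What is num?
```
Trace:
  num=2
  num=24

Final answer: 24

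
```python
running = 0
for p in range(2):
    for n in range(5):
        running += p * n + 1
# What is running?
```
Trace:
  running=0
  running=1, p=0, n=0
  running=2, p=0, n=1
  running=3, p=0, n=2
  running=4, p=0, n=3
  running=5, p=0, n=4
  running=6, p=1, n=0
  running=8, p=1, n=1
  running=11, p=1, n=2
  running=15, p=1, n=3
  running=20, p=1, n=4

Final answer: 20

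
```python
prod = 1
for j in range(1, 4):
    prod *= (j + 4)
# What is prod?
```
Trace:
  prod=1
  prod=5, j=1
  prod=30, j=2
  prod=210, j=3

Final answer: 210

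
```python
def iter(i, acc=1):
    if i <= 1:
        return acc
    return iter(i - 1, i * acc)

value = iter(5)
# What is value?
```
Call trace:
iter(i=5, acc=1)
  iter(i=4, acc=5)
    iter(i=3, acc=20)
      iter(i=2, acc=60)
        iter(i=1, acc=120)
        -> return 120
      -> return 120
    -> return 120
  -> return 120
-> return 120

Final answer: 120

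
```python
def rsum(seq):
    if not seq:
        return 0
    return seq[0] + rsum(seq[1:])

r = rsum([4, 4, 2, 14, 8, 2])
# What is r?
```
Call trace:
rsum(seq=[4, 4, 2, 14, 8, 2])
  rsum(seq=[4, 2, 14, 8, 2])
    rsum(seq=[2, 14, 8, 2])
      rsum(seq=[14, 8, 2])
        rsum(seq=[8, 2])
          rsum(seq=[2])
            rsum(seq=[])
            -> return 0
          -> return 2
        -> return 10
      -> return 24
    -> return 26
  -> return 30
-> return 34

Final answer: 34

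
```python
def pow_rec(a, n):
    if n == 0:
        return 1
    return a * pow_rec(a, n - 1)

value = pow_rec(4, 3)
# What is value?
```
Call trace:
pow_rec(a=4, n=3)
  pow_rec(a=4, n=2)
    pow_rec(a=4, n=1)
      pow_rec(a=4, n=0)
      -> return 1
    -> return 4
  -> return 16
-> return 64

Final answer: 64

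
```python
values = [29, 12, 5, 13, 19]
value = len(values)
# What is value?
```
Trace:
  values=[29, 12, 5, 13, 19]
  values=[29, 12, 5, 13, 19], value=5

Final answer: 5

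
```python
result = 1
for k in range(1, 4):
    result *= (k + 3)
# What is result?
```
Trace:
  result=1
  result=4, k=1
  result=20, k=2
  result=120, k=3

Final answer: 120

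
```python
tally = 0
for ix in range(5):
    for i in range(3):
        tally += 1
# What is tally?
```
Trace:
  tally=0
  tally=1, ix=0, i=0
  tally=2, ix=0, i=1
  tally=3, ix=0, i=2
  tally=4, ix=1, i=0
  tally=5, ix=1, i=1
  tally=6, ix=1, i=2
  tally=7, ix=2, i=0
  tally=8, ix=2, i=1
  tally=9, ix=2, i=2
  tally=10, ix=3, i=0
  tally=11, ix=3, i=1
  tally=12, ix=3, i=2
  tally=13, ix=4, i=0
  tally=14, ix=4, i=1
  tally=15, ix=4, i=2

Final answer: 15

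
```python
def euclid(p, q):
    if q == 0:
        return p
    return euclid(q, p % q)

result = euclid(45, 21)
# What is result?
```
Call trace:
euclid(p=45, q=21)
  euclid(p=21, q=3)
    euclid(p=3, q=0)
    -> return 3
  -> return 3
-> return 3

Final answer: 3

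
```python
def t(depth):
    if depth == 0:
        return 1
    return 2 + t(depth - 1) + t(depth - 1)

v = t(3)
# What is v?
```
Call trace (a repeated sub-call is expanded the first time; later identical calls just restate its return value):
t(depth=3)
  t(depth=2)
    t(depth=1)
      t(depth=0)
      -> return 1
      t(depth=0)
      -> return 1
    -> return 4
    t(depth=1) -> return 4  (same call as traced above)
  -> return 10
  t(depth=2) -> return 10  (same call as traced above)
-> return 22

Final answer: 22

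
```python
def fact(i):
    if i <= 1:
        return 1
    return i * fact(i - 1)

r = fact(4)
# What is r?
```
Call trace:
fact(i=4)
  fact(i=3)
    fact(i=2)
      fact(i=1)
      -> return 1
    -> return 2
  -> return 6
-> return 24

Final answer: 24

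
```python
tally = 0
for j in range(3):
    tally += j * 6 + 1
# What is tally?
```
Trace:
  tally=0
  tally=1, j=0
  tally=8, j=1
  tally=21, j=2

Final answer: 21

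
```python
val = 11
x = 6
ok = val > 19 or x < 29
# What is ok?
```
Trace:
  val=11
  val=11, x=6
  val=11, x=6, ok=True

Final answer: True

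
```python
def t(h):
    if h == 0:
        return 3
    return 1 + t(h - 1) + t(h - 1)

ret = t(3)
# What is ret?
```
Call trace (a repeated sub-call is expanded the first time; later identical calls just restate its return value):
t(h=3)
  t(h=2)
    t(h=1)
      t(h=0)
      -> return 3
      t(h=0)
      -> return 3
    -> return 7
    t(h=1) -> return 7  (same call as traced above)
  -> return 15
  t(h=2) -> return 15  (same call as traced above)
-> return 31

Final answer: 31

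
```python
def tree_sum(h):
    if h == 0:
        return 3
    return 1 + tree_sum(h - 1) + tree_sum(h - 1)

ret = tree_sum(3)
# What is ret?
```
Call trace (a repeated sub-call is expanded the first time; later identical calls just restate its return value):
tree_sum(h=3)
  tree_sum(h=2)
    tree_sum(h=1)
      tree_sum(h=0)
      -> return 3
      tree_sum(h=0)
      -> return 3
    -> return 7
    tree_sum(h=1) -> return 7  (same call as traced above)
  -> return 15
  tree_sum(h=2) -> return 15  (same call as traced above)
-> return 31

Final answer: 31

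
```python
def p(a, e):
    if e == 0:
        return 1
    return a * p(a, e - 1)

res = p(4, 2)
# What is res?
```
Call trace:
p(a=4, e=2)
  p(a=4, e=1)
    p(a=4, e=0)
    -> return 1
  -> return 4
-> return 16

Final answer: 16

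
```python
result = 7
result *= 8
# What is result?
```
Trace:
  result=7
  result=56

Final answer: 56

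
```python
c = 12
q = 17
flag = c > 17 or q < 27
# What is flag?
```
Trace:
  c=12
  c=12, q=17
  c=12, q=17, flag=True

Final answer: True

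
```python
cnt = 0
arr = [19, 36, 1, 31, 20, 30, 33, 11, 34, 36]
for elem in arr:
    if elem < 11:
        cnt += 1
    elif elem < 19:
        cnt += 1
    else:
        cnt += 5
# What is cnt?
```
Trace:
  cnt=0
  cnt=5, elem=19
  cnt=10, elem=36
  cnt=11, elem=1
  cnt=16, elem=31
  cnt=21, elem=20
  cnt=26, elem=30
  cnt=31, elem=33
  cnt=32, elem=11
  cnt=37, elem=34
  cnt=42, elem=36

Final answer: 42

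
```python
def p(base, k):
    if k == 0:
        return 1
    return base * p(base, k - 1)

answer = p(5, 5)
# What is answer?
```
Call trace:
p(base=5, k=5)
  p(base=5, k=4)
    p(base=5, k=3)
      p(base=5, k=2)
        p(base=5, k=1)
          p(base=5, k=0)
          -> return 1
        -> return 5
      -> return 25
    -> return 125
  -> return 625
-> return 3125

Final answer: 3125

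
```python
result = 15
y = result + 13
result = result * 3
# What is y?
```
Trace:
  result=15
  result=15, y=28
  result=45, y=28

Final answer: 28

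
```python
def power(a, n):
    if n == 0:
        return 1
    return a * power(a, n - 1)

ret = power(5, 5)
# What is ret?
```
Call trace:
power(a=5, n=5)
  power(a=5, n=4)
    power(a=5, n=3)
      power(a=5, n=2)
        power(a=5, n=1)
          power(a=5, n=0)
          -> return 1
        -> return 5
      -> return 25
    -> return 125
  -> return 625
-> return 3125

Final answer: 3125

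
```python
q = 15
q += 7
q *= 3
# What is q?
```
Trace:
  q=15
  q=22
  q=66

Final answer: 66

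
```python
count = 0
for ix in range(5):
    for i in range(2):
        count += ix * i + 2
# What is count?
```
Trace:
  count=0
  count=2, ix=0, i=0
  count=4, ix=0, i=1
  count=6, ix=1, i=0
  count=9, ix=1, i=1
  count=11, ix=2, i=0
  count=15, ix=2, i=1
  count=17, ix=3, i=0
  count=22, ix=3, i=1
  count=24, ix=4, i=0
  count=30, ix=4, i=1

Final answer: 30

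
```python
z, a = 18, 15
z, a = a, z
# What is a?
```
Trace:
  z=18, a=15
  z=15, a=18

Final answer: 18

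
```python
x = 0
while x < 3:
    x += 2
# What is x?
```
Trace:
  x=0
  x=2
  x=4

Final answer: 4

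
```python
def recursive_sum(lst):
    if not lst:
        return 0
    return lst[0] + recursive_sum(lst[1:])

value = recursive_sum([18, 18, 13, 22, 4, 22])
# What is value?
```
Call trace:
recursive_sum(lst=[18, 18, 13, 22, 4, 22])
  recursive_sum(lst=[18, 13, 22, 4, 22])
    recursive_sum(lst=[13, 22, 4, 22])
      recursive_sum(lst=[22, 4, 22])
        recursive_sum(lst=[4, 22])
          recursive_sum(lst=[22])
            recursive_sum(lst=[])
            -> return 0
          -> return 22
        -> return 26
      -> return 48
    -> return 61
  -> return 79
-> return 97

Final answer: 97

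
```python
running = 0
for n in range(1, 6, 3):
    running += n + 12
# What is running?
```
Trace:
  running=0
  running=13, n=1
  running=29, n=4

Final answer: 29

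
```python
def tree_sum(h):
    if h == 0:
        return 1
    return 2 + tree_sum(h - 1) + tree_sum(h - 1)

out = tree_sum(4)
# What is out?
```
Call trace (a repeated sub-call is expanded the first time; later identical calls just restate its return value):
tree_sum(h=4)
  tree_sum(h=3)
    tree_sum(h=2)
      tree_sum(h=1)
        tree_sum(h=0)
        -> return 1
        tree_sum(h=0)
        -> return 1
      -> return 4
      tree_sum(h=1) -> return 4  (same call as traced above)
    -> return 10
    tree_sum(h=2) -> return 10  (same call as traced above)
  -> return 22
  tree_sum(h=3) -> return 22  (same call as traced above)
-> return 46

Final answer: 46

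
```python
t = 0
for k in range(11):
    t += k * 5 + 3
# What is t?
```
Trace:
  t=0
  t=3, k=0
  t=11, k=1
  t=24, k=2
  t=42, k=3
  t=65, k=4
  t=93, k=5
  t=126, k=6
  t=164, k=7
  t=207, k=8
  t=255, k=9
  t=308, k=10

Final answer: 308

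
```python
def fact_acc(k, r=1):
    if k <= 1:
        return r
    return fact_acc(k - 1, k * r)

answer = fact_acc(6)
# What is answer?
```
Call trace:
fact_acc(k=6, r=1)
  fact_acc(k=5, r=6)
    fact_acc(k=4, r=30)
      fact_acc(k=3, r=120)
        fact_acc(k=2, r=360)
          fact_acc(k=1, r=720)
          -> return 720
        -> return 720
      -> return 720
    -> return 720
  -> return 720
-> return 720

Final answer: 720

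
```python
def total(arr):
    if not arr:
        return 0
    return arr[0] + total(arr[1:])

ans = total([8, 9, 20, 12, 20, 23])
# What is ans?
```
Call trace:
total(arr=[8, 9, 20, 12, 20, 23])
  total(arr=[9, 20, 12, 20, 23])
    total(arr=[20, 12, 20, 23])
      total(arr=[12, 20, 23])
        total(arr=[20, 23])
          total(arr=[23])
            total(arr=[])
            -> return 0
          -> return 23
        -> return 43
      -> return 55
    -> return 75
  -> return 84
-> return 92

Final answer: 92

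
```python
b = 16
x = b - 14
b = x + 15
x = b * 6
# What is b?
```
Trace:
  b=16
  b=16, x=2
  b=17, x=2
  b=17, x=102

Final answer: 17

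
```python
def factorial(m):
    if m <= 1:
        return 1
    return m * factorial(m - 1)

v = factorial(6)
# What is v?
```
Call trace:
factorial(m=6)
  factorial(m=5)
    factorial(m=4)
      factorial(m=3)
        factorial(m=2)
          factorial(m=1)
          -> return 1
        -> return 2
      -> return 6
    -> return 24
  -> return 120
-> return 720

Final answer: 720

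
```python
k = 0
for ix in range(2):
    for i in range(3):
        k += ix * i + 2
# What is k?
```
Trace:
  k=0
  k=2, ix=0, i=0
  k=4, ix=0, i=1
  k=6, ix=0, i=2
  k=8, ix=1, i=0
  k=11, ix=1, i=1
  k=15, ix=1, i=2

Final answer: 15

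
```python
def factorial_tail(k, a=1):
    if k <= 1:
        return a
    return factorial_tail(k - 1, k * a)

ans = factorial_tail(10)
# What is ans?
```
Call trace:
factorial_tail(k=10, a=1)
  factorial_tail(k=9, a=10)
    factorial_tail(k=8, a=90)
      factorial_tail(k=7, a=720)
        factorial_tail(k=6, a=5040)
          factorial_tail(k=5, a=30240)
            factorial_tail(k=4, a=151200)
              factorial_tail(k=3, a=604800)
                factorial_tail(k=2, a=1814400)
                  factorial_tail(k=1, a=3628800)
                  -> return 3628800
                -> return 3628800
              -> return 3628800
            -> return 3628800
          -> return 3628800
        -> return 3628800
      -> return 3628800
    -> return 3628800
  -> return 3628800
-> return 3628800

Final answer: 3628800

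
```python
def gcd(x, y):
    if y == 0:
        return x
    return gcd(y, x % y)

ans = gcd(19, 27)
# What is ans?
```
Call trace:
gcd(x=19, y=27)
  gcd(x=27, y=19)
    gcd(x=19, y=8)
      gcd(x=8, y=3)
        gcd(x=3, y=2)
          gcd(x=2, y=1)
            gcd(x=1, y=0)
            -> return 1
          -> return 1
        -> return 1
      -> return 1
    -> return 1
  -> return 1
-> return 1

Final answer: 1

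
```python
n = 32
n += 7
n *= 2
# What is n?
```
Trace:
  n=32
  n=39
  n=78

Final answer: 78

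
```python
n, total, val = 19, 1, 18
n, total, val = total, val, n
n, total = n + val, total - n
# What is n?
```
Trace:
  n=19, total=1, val=18
  n=1, total=18, val=19
  n=20, total=17, val=19

Final answer: 20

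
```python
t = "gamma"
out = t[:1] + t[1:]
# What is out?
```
Trace:
  t='gamma'
  t='gamma', out='gamma'

Final answer: 'gamma'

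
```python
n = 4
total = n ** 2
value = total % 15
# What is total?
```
Trace:
  n=4
  n=4, total=16
  n=4, total=16, value=1

Final answer: 16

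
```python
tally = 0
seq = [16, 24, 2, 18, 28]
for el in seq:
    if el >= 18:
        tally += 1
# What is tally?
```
Trace:
  tally=0
  tally=0, el=16
  tally=1, el=24
  tally=1, el=2
  tally=2, el=18
  tally=3, el=28

Final answer: 3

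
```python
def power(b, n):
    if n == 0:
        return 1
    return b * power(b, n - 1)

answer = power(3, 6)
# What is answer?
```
Call trace:
power(b=3, n=6)
  power(b=3, n=5)
    power(b=3, n=4)
      power(b=3, n=3)
        power(b=3, n=2)
          power(b=3, n=1)
            power(b=3, n=0)
            -> return 1
          -> return 3
        -> return 9
      -> return 27
    -> return 81
  -> return 243
-> return 729

Final answer: 729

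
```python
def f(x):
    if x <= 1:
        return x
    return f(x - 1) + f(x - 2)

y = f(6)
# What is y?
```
Call trace (a repeated sub-call is expanded the first time; later identical calls just restate its return value):
f(x=6)
  f(x=5)
    f(x=4)
      f(x=3)
        f(x=2)
          f(x=1)
          -> return 1
          f(x=0)
          -> return 0
        -> return 1
        f(x=1)
        -> return 1
      -> return 2
      f(x=2) -> return 1  (same call as traced above)
    -> return 3
    f(x=3) -> return 2  (same call as traced above)
  -> return 5
  f(x=4) -> return 3  (same call as traced above)
-> return 8

Final answer: 8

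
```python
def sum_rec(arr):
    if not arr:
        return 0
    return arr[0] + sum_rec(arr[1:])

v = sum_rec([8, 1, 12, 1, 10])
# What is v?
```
Call trace:
sum_rec(arr=[8, 1, 12, 1, 10])
  sum_rec(arr=[1, 12, 1, 10])
    sum_rec(arr=[12, 1, 10])
      sum_rec(arr=[1, 10])
        sum_rec(arr=[10])
          sum_rec(arr=[])
          -> return 0
        -> return 10
      -> return 11
    -> return 23
  -> return 24
-> return 32

Final answer: 32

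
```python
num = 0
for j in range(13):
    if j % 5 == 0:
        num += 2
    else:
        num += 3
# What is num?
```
Trace:
  num=0
  num=2, j=0
  num=5, j=1
  num=8, j=2
  num=11, j=3
  num=14, j=4
  num=16, j=5
  num=19, j=6
  num=22, j=7
  num=25, j=8
  num=28, j=9
  num=30, j=10
  num=33, j=11
  num=36, j=12

Final answer: 36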